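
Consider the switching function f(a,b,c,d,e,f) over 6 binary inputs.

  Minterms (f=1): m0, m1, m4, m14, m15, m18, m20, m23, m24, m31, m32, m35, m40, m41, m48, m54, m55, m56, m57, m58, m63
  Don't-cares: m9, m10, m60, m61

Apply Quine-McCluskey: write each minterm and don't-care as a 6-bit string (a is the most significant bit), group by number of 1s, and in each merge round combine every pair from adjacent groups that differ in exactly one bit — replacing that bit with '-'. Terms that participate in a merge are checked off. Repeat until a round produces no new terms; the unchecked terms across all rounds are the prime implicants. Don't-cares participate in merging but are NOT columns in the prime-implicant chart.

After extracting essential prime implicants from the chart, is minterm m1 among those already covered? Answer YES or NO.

size-2^0 implicants → 000000(✓)  000001(✓)  000100(✓)  001001(✓)  001010(✓)  001110(✓)  001111(✓)  010010  010100(✓)  010111(✓)  011000(✓)  011111(✓)  100000(✓)  100011  101000(✓)  101001(✓)  110000(✓)  110110(✓)  110111(✓)  111000(✓)  111001(✓)  111010(✓)  111100(✓)  111101(✓)  111111(✓)
size-2^1 implicants → -00000  -01001  -10111(✓)  -11000  -11111(✓)  0-0100  0-1111  00-001  000-00  00000-  001-10  00111-  01-111(✓)  1-0000(✓)  1-1000(✓)  1-1001(✓)  10-000(✓)  10100-(✓)  11-000(✓)  11-111(✓)  11011-  111-00(✓)  111-01(✓)  1110-0  11100-(✓)  1111-1  11110-(✓)
size-2^2 implicants → -1-111  1--000  1-100-  111-0-
Unchecked terms (primes): -00000, -01001, -1-111, -11000, 0-0100, 0-1111, 00-001, 000-00, 00000-, 001-10, 00111-, 010010, 1--000, 1-100-, 100011, 11011-, 111-0-, 1110-0, 1111-1
Minterm coverage:
  m0 ⊆ -00000,000-00,00000-
  m1 ⊆ 00-001,00000-
  m4 ⊆ 0-0100,000-00
  m14 ⊆ 001-10,00111-
  m15 ⊆ 0-1111,00111-
  m18 ⊆ 010010 [E]
  m20 ⊆ 0-0100 [E]
  m23 ⊆ -1-111 [E]
  m24 ⊆ -11000 [E]
  m31 ⊆ -1-111,0-1111
  m32 ⊆ -00000,1--000
  m35 ⊆ 100011 [E]
  m40 ⊆ 1--000,1-100-
  m41 ⊆ -01001,1-100-
  m48 ⊆ 1--000 [E]
  m54 ⊆ 11011- [E]
  m55 ⊆ -1-111,11011-
  m56 ⊆ -11000,1--000,1-100-,111-0-,1110-0
  m57 ⊆ 1-100-,111-0-
  m58 ⊆ 1110-0 [E]
  m63 ⊆ -1-111,1111-1
E = {-1-111, -11000, 0-0100, 010010, 1--000, 100011, 11011-, 1110-0}

NO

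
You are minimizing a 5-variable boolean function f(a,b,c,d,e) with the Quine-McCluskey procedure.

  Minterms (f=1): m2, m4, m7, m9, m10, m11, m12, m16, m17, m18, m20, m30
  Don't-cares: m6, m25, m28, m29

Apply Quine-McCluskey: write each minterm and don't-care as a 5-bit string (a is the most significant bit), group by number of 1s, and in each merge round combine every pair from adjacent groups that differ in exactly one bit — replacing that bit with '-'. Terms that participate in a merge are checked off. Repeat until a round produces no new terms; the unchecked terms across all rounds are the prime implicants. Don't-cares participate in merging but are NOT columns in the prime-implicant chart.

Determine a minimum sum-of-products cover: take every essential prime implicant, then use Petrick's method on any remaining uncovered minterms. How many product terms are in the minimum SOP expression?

Round 0: 00010✓ 00100✓ 00110✓ 00111✓ 01001✓ 01010✓ 01011✓ 01100✓ 10000✓ 10001✓ 10010✓ 10100✓ 11001✓ 11100✓ 11101✓ 11110✓
Round 1: -0010 -0100✓ -1001 -1100✓ 0-010 0-100✓ 00-10 001-0 0011- 010-1 0101- 1-001 1-100✓ 10-00 100-0 1000- 11-01 111-0 1110-
Round 2: --100
PIs = {--100, -0010, -1001, 0-010, 00-10, 001-0, 0011-, 010-1, 0101-, 1-001, 10-00, 100-0, 1000-, 11-01, 111-0, 1110-}
Coverage chart:
  m2: -0010,0-010,00-10
  m4: --100,001-0
  m7: 0011- ←essential
  m9: -1001,010-1
  m10: 0-010,0101-
  m11: 010-1,0101-
  m12: --100 ←essential
  m16: 10-00,100-0,1000-
  m17: 1-001,1000-
  m18: -0010,100-0
  m20: --100,10-00
  m30: 111-0 ←essential
Essential: --100, 0011-, 111-0
Petrick residual → -0010, -1001, 0101-, 1000-
Min cover (7 terms): cd'e' + b'c'de' + bc'd'e + a'b'cd + a'bc'd + ab'c'd' + abce'

7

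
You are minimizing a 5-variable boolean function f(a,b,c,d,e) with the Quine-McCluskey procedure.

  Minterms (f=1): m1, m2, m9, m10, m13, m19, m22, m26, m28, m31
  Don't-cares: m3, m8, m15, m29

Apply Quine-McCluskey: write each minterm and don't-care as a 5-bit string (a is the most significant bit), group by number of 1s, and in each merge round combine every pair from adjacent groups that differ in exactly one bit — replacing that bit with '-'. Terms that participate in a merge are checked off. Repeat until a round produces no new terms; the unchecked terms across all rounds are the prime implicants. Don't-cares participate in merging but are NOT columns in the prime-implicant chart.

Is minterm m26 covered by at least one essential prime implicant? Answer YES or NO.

[col 0] 00001*, 00010*, 00011*, 01000*, 01001*, 01010*, 01101*, 01111*, 10011*, 10110, 11010*, 11100*, 11101*, 11111*
[col 1] -0011, -1010, -1101*, -1111*, 0-001, 0-010, 000-1, 0001-, 01-01, 010-0, 0100-, 011-1*, 111-1*, 1110-
[col 2] -11-1
Prime implicants: -0011, -1010, -11-1, 0-001, 0-010, 000-1, 0001-, 01-01, 010-0, 0100-, 10110, 1110-
PI chart (minterm → PIs covering it):
  1 | 0-001,000-1
  2 | 0-010,0001-
  9 | 0-001,01-01,0100-
  10 | -1010,0-010,010-0
  13 | -11-1,01-01
  19 | -0011  (sole → essential)
  22 | 10110  (sole → essential)
  26 | -1010  (sole → essential)
  28 | 1110-  (sole → essential)
  31 | -11-1  (sole → essential)
Essential prime implicants: -0011, -1010, -11-1, 10110, 1110-

YES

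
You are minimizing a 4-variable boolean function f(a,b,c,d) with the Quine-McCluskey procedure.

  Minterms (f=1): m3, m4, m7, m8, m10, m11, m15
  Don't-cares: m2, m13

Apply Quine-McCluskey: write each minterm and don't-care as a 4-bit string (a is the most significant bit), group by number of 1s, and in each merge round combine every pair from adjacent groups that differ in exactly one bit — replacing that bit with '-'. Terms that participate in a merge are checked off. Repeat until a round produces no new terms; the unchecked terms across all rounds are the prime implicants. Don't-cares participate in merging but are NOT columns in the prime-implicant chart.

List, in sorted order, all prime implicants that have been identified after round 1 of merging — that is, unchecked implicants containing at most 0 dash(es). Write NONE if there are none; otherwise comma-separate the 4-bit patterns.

0100

Round 0: 0010✓ 0011✓ 0100 0111✓ 1000✓ 1010✓ 1011✓ 1101✓ 1111✓
Round 1: -010✓ -011✓ -111✓ 0-11✓ 001-✓ 1-11✓ 10-0 101-✓ 11-1
Round 2: --11 -01-
PIs = {--11, -01-, 0100, 10-0, 11-1}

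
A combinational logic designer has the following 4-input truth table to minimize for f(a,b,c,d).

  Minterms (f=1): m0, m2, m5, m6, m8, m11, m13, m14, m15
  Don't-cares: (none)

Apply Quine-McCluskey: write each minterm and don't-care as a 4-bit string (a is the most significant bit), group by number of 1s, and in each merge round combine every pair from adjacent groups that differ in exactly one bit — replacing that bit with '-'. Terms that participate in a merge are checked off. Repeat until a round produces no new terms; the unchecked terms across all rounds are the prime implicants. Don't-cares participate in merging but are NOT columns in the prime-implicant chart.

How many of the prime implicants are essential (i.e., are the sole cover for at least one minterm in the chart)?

3

size-2^0 implicants → 0000(✓)  0010(✓)  0101(✓)  0110(✓)  1000(✓)  1011(✓)  1101(✓)  1110(✓)  1111(✓)
size-2^1 implicants → -000  -101  -110  0-10  00-0  1-11  11-1  111-
Unchecked terms (primes): -000, -101, -110, 0-10, 00-0, 1-11, 11-1, 111-
Minterm coverage:
  m0 ⊆ -000,00-0
  m2 ⊆ 0-10,00-0
  m5 ⊆ -101 [E]
  m6 ⊆ -110,0-10
  m8 ⊆ -000 [E]
  m11 ⊆ 1-11 [E]
  m13 ⊆ -101,11-1
  m14 ⊆ -110,111-
  m15 ⊆ 1-11,11-1,111-
E = {-000, -101, 1-11}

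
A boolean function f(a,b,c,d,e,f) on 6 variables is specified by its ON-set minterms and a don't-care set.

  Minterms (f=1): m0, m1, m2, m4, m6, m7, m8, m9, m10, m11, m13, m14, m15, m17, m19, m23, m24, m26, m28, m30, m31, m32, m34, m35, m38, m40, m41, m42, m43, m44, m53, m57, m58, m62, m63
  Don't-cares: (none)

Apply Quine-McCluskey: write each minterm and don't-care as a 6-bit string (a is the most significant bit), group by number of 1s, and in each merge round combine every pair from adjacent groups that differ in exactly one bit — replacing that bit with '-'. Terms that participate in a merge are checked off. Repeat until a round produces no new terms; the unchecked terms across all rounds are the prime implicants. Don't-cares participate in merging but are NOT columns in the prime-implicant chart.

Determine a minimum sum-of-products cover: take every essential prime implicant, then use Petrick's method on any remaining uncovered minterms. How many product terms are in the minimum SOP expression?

size-2^0 implicants → 000000(✓)  000001(✓)  000010(✓)  000100(✓)  000110(✓)  000111(✓)  001000(✓)  001001(✓)  001010(✓)  001011(✓)  001101(✓)  001110(✓)  001111(✓)  010001(✓)  010011(✓)  010111(✓)  011000(✓)  011010(✓)  011100(✓)  011110(✓)  011111(✓)  100000(✓)  100010(✓)  100011(✓)  100110(✓)  101000(✓)  101001(✓)  101010(✓)  101011(✓)  101100(✓)  110101  111001(✓)  111010(✓)  111110(✓)  111111(✓)
size-2^1 implicants → -00000(✓)  -00010(✓)  -00110(✓)  -01000(✓)  -01001(✓)  -01010(✓)  -01011(✓)  -11010(✓)  -11110(✓)  -11111(✓)  0-0001  0-0111(✓)  0-1000(✓)  0-1010(✓)  0-1110(✓)  0-1111(✓)  00-000(✓)  00-001(✓)  00-010(✓)  00-110(✓)  00-111(✓)  000-00(✓)  000-10(✓)  0000-0(✓)  00000-(✓)  0001-0(✓)  00011-(✓)  001-01(✓)  001-10(✓)  001-11(✓)  0010-0(✓)  0010-1(✓)  00100-(✓)  00101-(✓)  0011-1(✓)  00111-(✓)  01-111(✓)  010-11  0100-1  011-00(✓)  011-10(✓)  0110-0(✓)  0111-0(✓)  01111-(✓)  1-1001  1-1010(✓)  10-000(✓)  10-010(✓)  10-011(✓)  100-10(✓)  1000-0(✓)  10001-(✓)  101-00  1010-0(✓)  1010-1(✓)  10100-(✓)  10101-(✓)  111-10(✓)  11111-(✓)
size-2^2 implicants → --1010  -0-000(✓)  -0-010(✓)  -00-10  -000-0(✓)  -010-0(✓)  -010-1(✓)  -0100-(✓)  -0101-(✓)  -11-10  -1111-  0--111  0-1-10  0-10-0  0-111-  00--10  00-0-0(✓)  00-00-  00-11-  000--0  001--1  001-1-  0010--(✓)  011--0  10-0-0(✓)  10-01-  1010--(✓)
size-2^3 implicants → -0-0-0  -010--
Unchecked terms (primes): --1010, -0-0-0, -00-10, -010--, -11-10, -1111-, 0--111, 0-0001, 0-1-10, 0-10-0, 0-111-, 00--10, 00-00-, 00-11-, 000--0, 001--1, 001-1-, 010-11, 0100-1, 011--0, 1-1001, 10-01-, 101-00, 110101
Minterm coverage:
  m0 ⊆ -0-0-0,00-00-,000--0
  m1 ⊆ 0-0001,00-00-
  m2 ⊆ -0-0-0,-00-10,00--10,000--0
  m4 ⊆ 000--0 [E]
  m6 ⊆ -00-10,00--10,00-11-,000--0
  m7 ⊆ 0--111,00-11-
  m8 ⊆ -0-0-0,-010--,0-10-0,00-00-
  m9 ⊆ -010--,00-00-,001--1
  m10 ⊆ --1010,-0-0-0,-010--,0-1-10,0-10-0,00--10,001-1-
  m11 ⊆ -010--,001--1,001-1-
  m13 ⊆ 001--1 [E]
  m14 ⊆ 0-1-10,0-111-,00--10,00-11-,001-1-
  m15 ⊆ 0--111,0-111-,00-11-,001--1,001-1-
  m17 ⊆ 0-0001,0100-1
  m19 ⊆ 010-11,0100-1
  m23 ⊆ 0--111,010-11
  m24 ⊆ 0-10-0,011--0
  m26 ⊆ --1010,-11-10,0-1-10,0-10-0,011--0
  m28 ⊆ 011--0 [E]
  m30 ⊆ -11-10,-1111-,0-1-10,0-111-,011--0
  m31 ⊆ -1111-,0--111,0-111-
  m32 ⊆ -0-0-0 [E]
  m34 ⊆ -0-0-0,-00-10,10-01-
  m35 ⊆ 10-01- [E]
  m38 ⊆ -00-10 [E]
  m40 ⊆ -0-0-0,-010--,101-00
  m41 ⊆ -010--,1-1001
  m42 ⊆ --1010,-0-0-0,-010--,10-01-
  m43 ⊆ -010--,10-01-
  m44 ⊆ 101-00 [E]
  m53 ⊆ 110101 [E]
  m57 ⊆ 1-1001 [E]
  m58 ⊆ --1010,-11-10
  m62 ⊆ -11-10,-1111-
  m63 ⊆ -1111- [E]
E = {-0-0-0, -00-10, -1111-, 000--0, 001--1, 011--0, 1-1001, 10-01-, 101-00, 110101}
Petrick residual → --1010, 0-0001, 00-11-, 010-11
Cover = cd'ef' + b'd'f' + b'c'ef' + bcde + a'c'd'e'f + a'b'de + a'b'c'f' + a'b'cf + a'bc'ef + a'bcf' + acd'e'f + ab'd'e + ab'ce'f' + abc'de'f  |cover|=14

14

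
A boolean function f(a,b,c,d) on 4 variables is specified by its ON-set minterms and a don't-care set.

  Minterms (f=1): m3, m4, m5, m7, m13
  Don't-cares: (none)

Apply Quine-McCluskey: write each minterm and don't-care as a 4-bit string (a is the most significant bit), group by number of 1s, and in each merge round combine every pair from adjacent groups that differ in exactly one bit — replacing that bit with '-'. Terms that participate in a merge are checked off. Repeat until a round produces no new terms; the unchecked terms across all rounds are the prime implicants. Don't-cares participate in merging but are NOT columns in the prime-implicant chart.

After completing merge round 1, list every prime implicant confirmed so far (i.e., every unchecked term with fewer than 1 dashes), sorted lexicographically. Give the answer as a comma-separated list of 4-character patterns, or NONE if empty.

NONE

Round 0: 0011✓ 0100✓ 0101✓ 0111✓ 1101✓
Round 1: -101 0-11 01-1 010-
PIs = {-101, 0-11, 01-1, 010-}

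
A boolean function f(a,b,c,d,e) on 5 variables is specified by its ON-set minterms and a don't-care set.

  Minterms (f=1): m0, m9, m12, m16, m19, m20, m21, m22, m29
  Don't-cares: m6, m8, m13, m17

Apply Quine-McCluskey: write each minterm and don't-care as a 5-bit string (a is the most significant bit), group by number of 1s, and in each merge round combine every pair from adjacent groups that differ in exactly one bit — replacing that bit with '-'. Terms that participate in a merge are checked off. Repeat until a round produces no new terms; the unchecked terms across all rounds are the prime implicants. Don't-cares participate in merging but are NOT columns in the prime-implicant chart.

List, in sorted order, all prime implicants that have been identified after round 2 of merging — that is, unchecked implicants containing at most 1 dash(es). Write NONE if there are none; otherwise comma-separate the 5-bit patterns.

-0000, -0110, -1101, 0-000, 1-101, 100-1, 101-0

size-2^0 implicants → 00000(✓)  00110(✓)  01000(✓)  01001(✓)  01100(✓)  01101(✓)  10000(✓)  10001(✓)  10011(✓)  10100(✓)  10101(✓)  10110(✓)  11101(✓)
size-2^1 implicants → -0000  -0110  -1101  0-000  01-00(✓)  01-01(✓)  0100-(✓)  0110-(✓)  1-101  10-00(✓)  10-01(✓)  100-1  1000-(✓)  101-0  1010-(✓)
size-2^2 implicants → 01-0-  10-0-
Unchecked terms (primes): -0000, -0110, -1101, 0-000, 01-0-, 1-101, 10-0-, 100-1, 101-0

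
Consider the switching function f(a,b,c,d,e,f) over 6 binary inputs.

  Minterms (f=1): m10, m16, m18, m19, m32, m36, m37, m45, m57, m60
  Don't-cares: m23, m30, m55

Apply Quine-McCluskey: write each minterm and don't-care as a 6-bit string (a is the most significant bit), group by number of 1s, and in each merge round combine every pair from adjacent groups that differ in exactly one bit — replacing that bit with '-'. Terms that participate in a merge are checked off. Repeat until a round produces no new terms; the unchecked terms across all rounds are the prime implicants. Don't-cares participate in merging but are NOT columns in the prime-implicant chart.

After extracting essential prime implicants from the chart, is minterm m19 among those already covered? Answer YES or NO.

Round 0: 001010 010000✓ 010010✓ 010011✓ 010111✓ 011110 100000✓ 100100✓ 100101✓ 101101✓ 110111✓ 111001 111100
Round 1: -10111 010-11 0100-0 01001- 10-101 100-00 10010-
PIs = {-10111, 001010, 010-11, 0100-0, 01001-, 011110, 10-101, 100-00, 10010-, 111001, 111100}
Coverage chart:
  m10: 001010 ←essential
  m16: 0100-0 ←essential
  m18: 0100-0,01001-
  m19: 010-11,01001-
  m32: 100-00 ←essential
  m36: 100-00,10010-
  m37: 10-101,10010-
  m45: 10-101 ←essential
  m57: 111001 ←essential
  m60: 111100 ←essential
Essential: 001010, 0100-0, 10-101, 100-00, 111001, 111100

NO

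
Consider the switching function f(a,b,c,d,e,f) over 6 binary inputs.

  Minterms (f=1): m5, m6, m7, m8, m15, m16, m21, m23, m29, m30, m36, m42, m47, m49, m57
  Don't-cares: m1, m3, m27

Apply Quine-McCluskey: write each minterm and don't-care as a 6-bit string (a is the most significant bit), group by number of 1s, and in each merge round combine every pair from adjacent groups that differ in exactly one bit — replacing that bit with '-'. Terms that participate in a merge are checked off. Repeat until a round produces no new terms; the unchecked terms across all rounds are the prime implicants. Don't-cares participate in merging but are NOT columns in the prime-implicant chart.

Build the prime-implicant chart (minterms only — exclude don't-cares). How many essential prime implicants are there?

10

[col 0] 000001*, 000011*, 000101*, 000110*, 000111*, 001000, 001111*, 010000, 010101*, 010111*, 011011, 011101*, 011110, 100100, 101010, 101111*, 110001*, 111001*
[col 1] -01111, 0-0101*, 0-0111*, 00-111, 000-01*, 000-11*, 0000-1*, 0001-1*, 00011-, 01-101, 0101-1*, 11-001
[col 2] 0-01-1, 000--1
Prime implicants: -01111, 0-01-1, 00-111, 000--1, 00011-, 001000, 01-101, 010000, 011011, 011110, 100100, 101010, 11-001
PI chart (minterm → PIs covering it):
  5 | 0-01-1,000--1
  6 | 00011-  (sole → essential)
  7 | 0-01-1,00-111,000--1,00011-
  8 | 001000  (sole → essential)
  15 | -01111,00-111
  16 | 010000  (sole → essential)
  21 | 0-01-1,01-101
  23 | 0-01-1  (sole → essential)
  29 | 01-101  (sole → essential)
  30 | 011110  (sole → essential)
  36 | 100100  (sole → essential)
  42 | 101010  (sole → essential)
  47 | -01111  (sole → essential)
  49 | 11-001  (sole → essential)
  57 | 11-001  (sole → essential)
Essential prime implicants: -01111, 0-01-1, 00011-, 001000, 01-101, 010000, 011110, 100100, 101010, 11-001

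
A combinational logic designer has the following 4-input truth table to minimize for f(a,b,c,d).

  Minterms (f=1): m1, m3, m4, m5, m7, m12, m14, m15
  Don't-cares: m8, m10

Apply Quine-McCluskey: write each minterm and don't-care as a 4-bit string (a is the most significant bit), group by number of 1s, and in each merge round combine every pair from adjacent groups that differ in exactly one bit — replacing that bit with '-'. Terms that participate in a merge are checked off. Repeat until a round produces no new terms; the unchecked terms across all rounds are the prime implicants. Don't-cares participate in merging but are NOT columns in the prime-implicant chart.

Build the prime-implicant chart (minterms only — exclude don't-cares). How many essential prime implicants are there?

size-2^0 implicants → 0001(✓)  0011(✓)  0100(✓)  0101(✓)  0111(✓)  1000(✓)  1010(✓)  1100(✓)  1110(✓)  1111(✓)
size-2^1 implicants → -100  -111  0-01(✓)  0-11(✓)  00-1(✓)  01-1(✓)  010-  1-00(✓)  1-10(✓)  10-0(✓)  11-0(✓)  111-
size-2^2 implicants → 0--1  1--0
Unchecked terms (primes): -100, -111, 0--1, 010-, 1--0, 111-
Minterm coverage:
  m1 ⊆ 0--1 [E]
  m3 ⊆ 0--1 [E]
  m4 ⊆ -100,010-
  m5 ⊆ 0--1,010-
  m7 ⊆ -111,0--1
  m12 ⊆ -100,1--0
  m14 ⊆ 1--0,111-
  m15 ⊆ -111,111-
E = {0--1}

1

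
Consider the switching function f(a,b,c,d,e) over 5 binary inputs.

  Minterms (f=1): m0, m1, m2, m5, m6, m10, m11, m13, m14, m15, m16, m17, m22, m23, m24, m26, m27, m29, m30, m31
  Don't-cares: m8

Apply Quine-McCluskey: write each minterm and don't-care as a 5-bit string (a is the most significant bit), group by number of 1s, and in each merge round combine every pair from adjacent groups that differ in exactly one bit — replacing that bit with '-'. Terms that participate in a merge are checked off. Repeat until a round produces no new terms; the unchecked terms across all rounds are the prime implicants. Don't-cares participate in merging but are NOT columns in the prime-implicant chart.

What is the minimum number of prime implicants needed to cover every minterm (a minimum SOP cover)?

[col 0] 00000*, 00001*, 00010*, 00101*, 00110*, 01000*, 01010*, 01011*, 01101*, 01110*, 01111*, 10000*, 10001*, 10110*, 10111*, 11000*, 11010*, 11011*, 11101*, 11110*, 11111*
[col 1] -0000*, -0001*, -0110*, -1000*, -1010*, -1011*, -1101*, -1110*, -1111*, 0-000*, 0-010*, 0-101, 0-110*, 00-01, 00-10*, 000-0*, 0000-*, 01-10*, 01-11*, 010-0*, 0101-*, 011-1*, 0111-*, 1-000*, 1-110*, 1-111*, 1000-*, 1011-*, 11-10*, 11-11*, 110-0*, 1101-*, 111-1*, 1111-*
[col 2] --000, --110, -000-, -1-10*, -1-11*, -10-0, -101-*, -11-1, -111-*, 0--10, 0-0-0, 01-1-*, 1-11-, 11-1-*
[col 3] -1-1-
Prime implicants: --000, --110, -000-, -1-1-, -10-0, -11-1, 0--10, 0-0-0, 0-101, 00-01, 1-11-
PI chart (minterm → PIs covering it):
  0 | --000,-000-,0-0-0
  1 | -000-,00-01
  2 | 0--10,0-0-0
  5 | 0-101,00-01
  6 | --110,0--10
  10 | -1-1-,-10-0,0--10,0-0-0
  11 | -1-1-  (sole → essential)
  13 | -11-1,0-101
  14 | --110,-1-1-,0--10
  15 | -1-1-,-11-1
  16 | --000,-000-
  17 | -000-  (sole → essential)
  22 | --110,1-11-
  23 | 1-11-  (sole → essential)
  24 | --000,-10-0
  26 | -1-1-,-10-0
  27 | -1-1-  (sole → essential)
  29 | -11-1  (sole → essential)
  30 | --110,-1-1-,1-11-
  31 | -1-1-,-11-1,1-11-
Essential prime implicants: -000-, -1-1-, -11-1, 1-11-
Petrick residual → --000, 0--10, 0-101
Minimum SOP uses 7 PIs: c'd'e' + b'c'd' + bd + bce + a'de' + a'cd'e + acd

7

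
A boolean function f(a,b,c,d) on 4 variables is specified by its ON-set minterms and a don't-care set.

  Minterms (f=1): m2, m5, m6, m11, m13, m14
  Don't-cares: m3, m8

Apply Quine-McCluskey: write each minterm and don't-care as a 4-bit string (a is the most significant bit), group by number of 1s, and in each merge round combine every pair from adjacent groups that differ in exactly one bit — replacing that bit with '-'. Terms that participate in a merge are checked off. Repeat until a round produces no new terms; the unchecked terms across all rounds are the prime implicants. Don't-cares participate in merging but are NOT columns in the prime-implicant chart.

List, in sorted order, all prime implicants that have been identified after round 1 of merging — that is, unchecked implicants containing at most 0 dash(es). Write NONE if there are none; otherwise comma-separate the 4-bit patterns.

[col 0] 0010*, 0011*, 0101*, 0110*, 1000, 1011*, 1101*, 1110*
[col 1] -011, -101, -110, 0-10, 001-
Prime implicants: -011, -101, -110, 0-10, 001-, 1000

1000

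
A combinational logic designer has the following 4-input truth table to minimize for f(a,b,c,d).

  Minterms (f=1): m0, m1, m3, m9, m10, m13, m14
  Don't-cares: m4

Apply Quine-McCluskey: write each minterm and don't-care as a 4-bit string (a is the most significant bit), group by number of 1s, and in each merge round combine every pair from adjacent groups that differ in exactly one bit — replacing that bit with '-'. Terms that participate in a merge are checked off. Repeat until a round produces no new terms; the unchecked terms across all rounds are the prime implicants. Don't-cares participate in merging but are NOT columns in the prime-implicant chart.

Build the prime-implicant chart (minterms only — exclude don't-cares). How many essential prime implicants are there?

3

[col 0] 0000*, 0001*, 0011*, 0100*, 1001*, 1010*, 1101*, 1110*
[col 1] -001, 0-00, 00-1, 000-, 1-01, 1-10
Prime implicants: -001, 0-00, 00-1, 000-, 1-01, 1-10
PI chart (minterm → PIs covering it):
  0 | 0-00,000-
  1 | -001,00-1,000-
  3 | 00-1  (sole → essential)
  9 | -001,1-01
  10 | 1-10  (sole → essential)
  13 | 1-01  (sole → essential)
  14 | 1-10  (sole → essential)
Essential prime implicants: 00-1, 1-01, 1-10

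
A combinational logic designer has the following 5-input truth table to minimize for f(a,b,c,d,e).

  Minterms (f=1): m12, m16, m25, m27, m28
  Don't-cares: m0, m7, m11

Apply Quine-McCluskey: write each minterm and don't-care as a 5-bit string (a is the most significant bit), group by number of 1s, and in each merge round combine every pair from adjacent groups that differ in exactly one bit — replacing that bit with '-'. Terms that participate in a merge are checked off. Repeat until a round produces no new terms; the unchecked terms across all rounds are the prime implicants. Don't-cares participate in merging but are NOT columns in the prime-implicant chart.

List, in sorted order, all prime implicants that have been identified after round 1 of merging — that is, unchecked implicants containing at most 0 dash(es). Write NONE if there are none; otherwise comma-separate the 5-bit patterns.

Round 0: 00000✓ 00111 01011✓ 01100✓ 10000✓ 11001✓ 11011✓ 11100✓
Round 1: -0000 -1011 -1100 110-1
PIs = {-0000, -1011, -1100, 00111, 110-1}

00111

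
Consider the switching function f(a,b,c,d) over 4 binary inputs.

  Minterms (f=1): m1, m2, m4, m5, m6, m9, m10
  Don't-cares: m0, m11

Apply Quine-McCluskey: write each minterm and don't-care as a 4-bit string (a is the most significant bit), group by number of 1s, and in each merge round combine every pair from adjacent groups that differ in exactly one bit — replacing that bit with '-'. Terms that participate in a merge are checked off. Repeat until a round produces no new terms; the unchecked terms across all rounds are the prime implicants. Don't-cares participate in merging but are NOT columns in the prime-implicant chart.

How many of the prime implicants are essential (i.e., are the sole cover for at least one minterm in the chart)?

[col 0] 0000*, 0001*, 0010*, 0100*, 0101*, 0110*, 1001*, 1010*, 1011*
[col 1] -001, -010, 0-00*, 0-01*, 0-10*, 00-0*, 000-*, 01-0*, 010-*, 10-1, 101-
[col 2] 0--0, 0-0-
Prime implicants: -001, -010, 0--0, 0-0-, 10-1, 101-
PI chart (minterm → PIs covering it):
  1 | -001,0-0-
  2 | -010,0--0
  4 | 0--0,0-0-
  5 | 0-0-  (sole → essential)
  6 | 0--0  (sole → essential)
  9 | -001,10-1
  10 | -010,101-
Essential prime implicants: 0--0, 0-0-

2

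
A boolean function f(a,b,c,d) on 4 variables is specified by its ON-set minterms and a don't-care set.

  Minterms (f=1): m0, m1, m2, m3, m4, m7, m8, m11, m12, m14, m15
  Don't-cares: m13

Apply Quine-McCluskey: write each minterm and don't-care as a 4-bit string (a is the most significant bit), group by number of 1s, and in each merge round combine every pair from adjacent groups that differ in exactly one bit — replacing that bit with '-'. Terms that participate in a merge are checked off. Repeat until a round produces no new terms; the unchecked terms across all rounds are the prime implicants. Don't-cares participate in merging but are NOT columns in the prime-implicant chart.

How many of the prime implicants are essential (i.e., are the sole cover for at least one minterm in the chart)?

4

[col 0] 0000*, 0001*, 0010*, 0011*, 0100*, 0111*, 1000*, 1011*, 1100*, 1101*, 1110*, 1111*
[col 1] -000*, -011*, -100*, -111*, 0-00*, 0-11*, 00-0*, 00-1*, 000-*, 001-*, 1-00*, 1-11*, 11-0*, 11-1*, 110-*, 111-*
[col 2] --00, --11, 00--, 11--
Prime implicants: --00, --11, 00--, 11--
PI chart (minterm → PIs covering it):
  0 | --00,00--
  1 | 00--  (sole → essential)
  2 | 00--  (sole → essential)
  3 | --11,00--
  4 | --00  (sole → essential)
  7 | --11  (sole → essential)
  8 | --00  (sole → essential)
  11 | --11  (sole → essential)
  12 | --00,11--
  14 | 11--  (sole → essential)
  15 | --11,11--
Essential prime implicants: --00, --11, 00--, 11--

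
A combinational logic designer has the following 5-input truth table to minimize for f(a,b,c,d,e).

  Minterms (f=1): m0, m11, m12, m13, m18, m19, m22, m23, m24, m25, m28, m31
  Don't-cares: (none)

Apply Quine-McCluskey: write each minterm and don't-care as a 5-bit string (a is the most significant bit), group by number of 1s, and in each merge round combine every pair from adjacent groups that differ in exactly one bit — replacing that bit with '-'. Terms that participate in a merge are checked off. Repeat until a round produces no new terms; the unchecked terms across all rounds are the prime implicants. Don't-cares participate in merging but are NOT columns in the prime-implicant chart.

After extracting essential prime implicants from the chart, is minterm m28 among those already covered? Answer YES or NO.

NO

Round 0: 00000 01011 01100✓ 01101✓ 10010✓ 10011✓ 10110✓ 10111✓ 11000✓ 11001✓ 11100✓ 11111✓
Round 1: -1100 0110- 1-111 10-10✓ 10-11✓ 1001-✓ 1011-✓ 11-00 1100-
Round 2: 10-1-
PIs = {-1100, 00000, 01011, 0110-, 1-111, 10-1-, 11-00, 1100-}
Coverage chart:
  m0: 00000 ←essential
  m11: 01011 ←essential
  m12: -1100,0110-
  m13: 0110- ←essential
  m18: 10-1- ←essential
  m19: 10-1- ←essential
  m22: 10-1- ←essential
  m23: 1-111,10-1-
  m24: 11-00,1100-
  m25: 1100- ←essential
  m28: -1100,11-00
  m31: 1-111 ←essential
Essential: 00000, 01011, 0110-, 1-111, 10-1-, 1100-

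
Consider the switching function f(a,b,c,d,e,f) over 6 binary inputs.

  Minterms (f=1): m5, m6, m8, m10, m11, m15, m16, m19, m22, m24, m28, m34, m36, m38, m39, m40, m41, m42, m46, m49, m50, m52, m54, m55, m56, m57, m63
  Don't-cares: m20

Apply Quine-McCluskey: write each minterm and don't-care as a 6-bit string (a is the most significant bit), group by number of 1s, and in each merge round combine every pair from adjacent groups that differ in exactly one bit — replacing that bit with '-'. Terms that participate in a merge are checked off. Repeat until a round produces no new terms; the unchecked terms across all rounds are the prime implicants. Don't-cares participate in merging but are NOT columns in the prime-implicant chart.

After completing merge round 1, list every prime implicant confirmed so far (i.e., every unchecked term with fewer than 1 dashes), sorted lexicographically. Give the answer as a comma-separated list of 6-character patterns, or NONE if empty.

Round 0: 000101 000110✓ 001000✓ 001010✓ 001011✓ 001111✓ 010000✓ 010011 010100✓ 010110✓ 011000✓ 011100✓ 100010✓ 100100✓ 100110✓ 100111✓ 101000✓ 101001✓ 101010✓ 101110✓ 110001✓ 110010✓ 110100✓ 110110✓ 110111✓ 111000✓ 111001✓ 111111✓
Round 1: -00110✓ -01000✓ -01010✓ -10100✓ -10110✓ -11000✓ 0-0110✓ 0-1000✓ 001-11 0010-0✓ 00101- 01-000✓ 01-100✓ 010-00✓ 0101-0✓ 011-00✓ 1-0010✓ 1-0100✓ 1-0110✓ 1-0111✓ 1-1000✓ 1-1001✓ 10-010✓ 10-110✓ 100-10✓ 1001-0✓ 10011-✓ 101-10✓ 1010-0✓ 10100-✓ 11-001 11-111 110-10✓ 1101-0✓ 11011-✓ 11100-✓
Round 2: --0110 --1000 -010-0 -101-0 01--00 1-0-10 1-01-0 1-011- 1-100- 10--10
PIs = {--0110, --1000, -010-0, -101-0, 000101, 001-11, 00101-, 01--00, 010011, 1-0-10, 1-01-0, 1-011-, 1-100-, 10--10, 11-001, 11-111}

000101, 010011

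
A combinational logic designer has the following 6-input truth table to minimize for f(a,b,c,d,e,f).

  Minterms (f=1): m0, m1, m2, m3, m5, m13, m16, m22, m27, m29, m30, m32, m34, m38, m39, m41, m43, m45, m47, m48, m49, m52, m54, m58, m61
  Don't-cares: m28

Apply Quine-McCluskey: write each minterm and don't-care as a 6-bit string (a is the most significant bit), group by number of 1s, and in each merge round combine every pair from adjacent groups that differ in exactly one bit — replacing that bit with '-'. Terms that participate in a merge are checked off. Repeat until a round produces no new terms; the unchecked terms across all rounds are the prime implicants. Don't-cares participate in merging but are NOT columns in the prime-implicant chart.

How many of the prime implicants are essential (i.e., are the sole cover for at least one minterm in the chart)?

7

Round 0: 000000✓ 000001✓ 000010✓ 000011✓ 000101✓ 001101✓ 010000✓ 010110✓ 011011 011100✓ 011101✓ 011110✓ 100000✓ 100010✓ 100110✓ 100111✓ 101001✓ 101011✓ 101101✓ 101111✓ 110000✓ 110001✓ 110100✓ 110110✓ 111010 111101✓
Round 1: -00000✓ -00010✓ -01101✓ -10000✓ -10110 -11101✓ 0-0000✓ 0-1101✓ 00-101 000-01 0000-0✓ 0000-1✓ 00000-✓ 00001-✓ 01-110 0111-0 01110- 1-0000✓ 1-0110 1-1101✓ 10-111 100-10 1000-0✓ 10011- 101-01✓ 101-11✓ 1010-1✓ 1011-1✓ 110-00 11000- 1101-0
Round 2: --0000 --1101 -000-0 0000-- 101--1
PIs = {--0000, --1101, -000-0, -10110, 00-101, 000-01, 0000--, 01-110, 011011, 0111-0, 01110-, 1-0110, 10-111, 100-10, 10011-, 101--1, 110-00, 11000-, 1101-0, 111010}
Coverage chart:
  m0: --0000,-000-0,0000--
  m1: 000-01,0000--
  m2: -000-0,0000--
  m3: 0000-- ←essential
  m5: 00-101,000-01
  m13: --1101,00-101
  m16: --0000 ←essential
  m22: -10110,01-110
  m27: 011011 ←essential
  m29: --1101,01110-
  m30: 01-110,0111-0
  m32: --0000,-000-0
  m34: -000-0,100-10
  m38: 1-0110,100-10,10011-
  m39: 10-111,10011-
  m41: 101--1 ←essential
  m43: 101--1 ←essential
  m45: --1101,101--1
  m47: 10-111,101--1
  m48: --0000,110-00,11000-
  m49: 11000- ←essential
  m52: 110-00,1101-0
  m54: -10110,1-0110,1101-0
  m58: 111010 ←essential
  m61: --1101 ←essential
Essential: --0000, --1101, 0000--, 011011, 101--1, 11000-, 111010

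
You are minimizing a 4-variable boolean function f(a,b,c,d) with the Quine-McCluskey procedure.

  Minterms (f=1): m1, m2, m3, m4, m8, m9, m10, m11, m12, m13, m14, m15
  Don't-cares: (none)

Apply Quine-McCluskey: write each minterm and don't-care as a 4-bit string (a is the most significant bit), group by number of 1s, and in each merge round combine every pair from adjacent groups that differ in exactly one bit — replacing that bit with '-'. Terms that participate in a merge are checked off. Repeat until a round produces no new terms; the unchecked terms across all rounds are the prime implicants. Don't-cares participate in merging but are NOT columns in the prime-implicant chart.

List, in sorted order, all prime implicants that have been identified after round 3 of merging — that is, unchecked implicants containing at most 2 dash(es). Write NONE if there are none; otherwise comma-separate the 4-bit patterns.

size-2^0 implicants → 0001(✓)  0010(✓)  0011(✓)  0100(✓)  1000(✓)  1001(✓)  1010(✓)  1011(✓)  1100(✓)  1101(✓)  1110(✓)  1111(✓)
size-2^1 implicants → -001(✓)  -010(✓)  -011(✓)  -100  00-1(✓)  001-(✓)  1-00(✓)  1-01(✓)  1-10(✓)  1-11(✓)  10-0(✓)  10-1(✓)  100-(✓)  101-(✓)  11-0(✓)  11-1(✓)  110-(✓)  111-(✓)
size-2^2 implicants → -0-1  -01-  1--0(✓)  1--1(✓)  1-0-(✓)  1-1-(✓)  10--(✓)  11--(✓)
size-2^3 implicants → 1---
Unchecked terms (primes): -0-1, -01-, -100, 1---

-0-1, -01-, -100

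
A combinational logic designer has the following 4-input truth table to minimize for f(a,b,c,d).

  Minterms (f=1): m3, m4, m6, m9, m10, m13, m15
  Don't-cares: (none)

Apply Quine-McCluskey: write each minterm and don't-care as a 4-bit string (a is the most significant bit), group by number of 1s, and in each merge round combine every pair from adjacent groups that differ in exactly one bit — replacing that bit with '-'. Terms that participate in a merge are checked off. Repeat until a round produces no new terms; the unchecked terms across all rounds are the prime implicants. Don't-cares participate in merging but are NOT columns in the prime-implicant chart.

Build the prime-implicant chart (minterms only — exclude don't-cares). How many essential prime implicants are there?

[col 0] 0011, 0100*, 0110*, 1001*, 1010, 1101*, 1111*
[col 1] 01-0, 1-01, 11-1
Prime implicants: 0011, 01-0, 1-01, 1010, 11-1
PI chart (minterm → PIs covering it):
  3 | 0011  (sole → essential)
  4 | 01-0  (sole → essential)
  6 | 01-0  (sole → essential)
  9 | 1-01  (sole → essential)
  10 | 1010  (sole → essential)
  13 | 1-01,11-1
  15 | 11-1  (sole → essential)
Essential prime implicants: 0011, 01-0, 1-01, 1010, 11-1

5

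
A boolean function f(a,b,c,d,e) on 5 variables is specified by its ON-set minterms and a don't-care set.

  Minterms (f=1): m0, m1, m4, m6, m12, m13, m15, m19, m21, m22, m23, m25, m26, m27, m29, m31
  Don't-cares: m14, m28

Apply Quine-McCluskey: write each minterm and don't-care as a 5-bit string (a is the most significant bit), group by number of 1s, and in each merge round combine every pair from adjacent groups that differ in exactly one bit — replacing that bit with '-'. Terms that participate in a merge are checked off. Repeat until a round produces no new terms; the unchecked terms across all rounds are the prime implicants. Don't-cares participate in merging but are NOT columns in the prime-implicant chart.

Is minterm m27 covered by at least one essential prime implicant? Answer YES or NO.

Round 0: 00000✓ 00001✓ 00100✓ 00110✓ 01100✓ 01101✓ 01110✓ 01111✓ 10011✓ 10101✓ 10110✓ 10111✓ 11001✓ 11010✓ 11011✓ 11100✓ 11101✓ 11111✓
Round 1: -0110 -1100✓ -1101✓ -1111✓ 0-100✓ 0-110✓ 00-00 0000- 001-0✓ 011-0✓ 011-1✓ 0110-✓ 0111-✓ 1-011✓ 1-101✓ 1-111✓ 10-11✓ 101-1✓ 1011- 11-01✓ 11-11✓ 110-1✓ 1101- 111-1✓ 1110-✓
Round 2: -11-1 -110- 0-1-0 011-- 1--11 1-1-1 11--1
PIs = {-0110, -11-1, -110-, 0-1-0, 00-00, 0000-, 011--, 1--11, 1-1-1, 1011-, 11--1, 1101-}
Coverage chart:
  m0: 00-00,0000-
  m1: 0000- ←essential
  m4: 0-1-0,00-00
  m6: -0110,0-1-0
  m12: -110-,0-1-0,011--
  m13: -11-1,-110-,011--
  m15: -11-1,011--
  m19: 1--11 ←essential
  m21: 1-1-1 ←essential
  m22: -0110,1011-
  m23: 1--11,1-1-1,1011-
  m25: 11--1 ←essential
  m26: 1101- ←essential
  m27: 1--11,11--1,1101-
  m29: -11-1,-110-,1-1-1,11--1
  m31: -11-1,1--11,1-1-1,11--1
Essential: 0000-, 1--11, 1-1-1, 11--1, 1101-

YES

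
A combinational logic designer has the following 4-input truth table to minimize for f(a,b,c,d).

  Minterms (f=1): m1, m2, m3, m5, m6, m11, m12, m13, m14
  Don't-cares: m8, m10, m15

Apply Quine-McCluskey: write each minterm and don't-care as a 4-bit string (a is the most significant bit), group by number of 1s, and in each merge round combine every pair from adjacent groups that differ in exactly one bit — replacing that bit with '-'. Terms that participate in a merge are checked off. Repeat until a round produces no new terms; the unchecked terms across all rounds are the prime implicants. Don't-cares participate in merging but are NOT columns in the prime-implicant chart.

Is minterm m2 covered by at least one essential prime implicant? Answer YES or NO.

[col 0] 0001*, 0010*, 0011*, 0101*, 0110*, 1000*, 1010*, 1011*, 1100*, 1101*, 1110*, 1111*
[col 1] -010*, -011*, -101, -110*, 0-01, 0-10*, 00-1, 001-*, 1-00*, 1-10*, 1-11*, 10-0*, 101-*, 11-0*, 11-1*, 110-*, 111-*
[col 2] --10, -01-, 1--0, 1-1-, 11--
Prime implicants: --10, -01-, -101, 0-01, 00-1, 1--0, 1-1-, 11--
PI chart (minterm → PIs covering it):
  1 | 0-01,00-1
  2 | --10,-01-
  3 | -01-,00-1
  5 | -101,0-01
  6 | --10  (sole → essential)
  11 | -01-,1-1-
  12 | 1--0,11--
  13 | -101,11--
  14 | --10,1--0,1-1-,11--
Essential prime implicants: --10

YES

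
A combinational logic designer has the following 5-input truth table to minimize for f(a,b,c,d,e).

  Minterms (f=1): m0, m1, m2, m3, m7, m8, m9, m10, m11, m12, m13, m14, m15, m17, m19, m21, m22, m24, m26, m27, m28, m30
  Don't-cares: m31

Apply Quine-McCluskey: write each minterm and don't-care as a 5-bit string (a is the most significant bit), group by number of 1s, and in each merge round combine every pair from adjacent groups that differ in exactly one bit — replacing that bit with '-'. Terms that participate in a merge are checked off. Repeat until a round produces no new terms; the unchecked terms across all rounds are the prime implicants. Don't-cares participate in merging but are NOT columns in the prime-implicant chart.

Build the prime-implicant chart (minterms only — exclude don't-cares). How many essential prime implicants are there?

6

Round 0: 00000✓ 00001✓ 00010✓ 00011✓ 00111✓ 01000✓ 01001✓ 01010✓ 01011✓ 01100✓ 01101✓ 01110✓ 01111✓ 10001✓ 10011✓ 10101✓ 10110✓ 11000✓ 11010✓ 11011✓ 11100✓ 11110✓ 11111✓
Round 1: -0001✓ -0011✓ -1000✓ -1010✓ -1011✓ -1100✓ -1110✓ -1111✓ 0-000✓ 0-001✓ 0-010✓ 0-011✓ 0-111✓ 00-11✓ 000-0✓ 000-1✓ 0000-✓ 0001-✓ 01-00✓ 01-01✓ 01-10✓ 01-11✓ 010-0✓ 010-1✓ 0100-✓ 0101-✓ 011-0✓ 011-1✓ 0110-✓ 0111-✓ 1-011✓ 1-110 10-01 100-1✓ 11-00✓ 11-10✓ 11-11✓ 110-0✓ 1101-✓ 111-0✓ 1111-✓
Round 2: --011 -00-1 -1-00✓ -1-10✓ -1-11✓ -10-0✓ -101-✓ -11-0✓ -111-✓ 0--11 0-0-0✓ 0-0-1✓ 0-00-✓ 0-01-✓ 000--✓ 01--0✓ 01--1✓ 01-0-✓ 01-1-✓ 010--✓ 011--✓ 11--0✓ 11-1-✓
Round 3: -1--0 -1-1- 0-0-- 01---
PIs = {--011, -00-1, -1--0, -1-1-, 0--11, 0-0--, 01---, 1-110, 10-01}
Coverage chart:
  m0: 0-0-- ←essential
  m1: -00-1,0-0--
  m2: 0-0-- ←essential
  m3: --011,-00-1,0--11,0-0--
  m7: 0--11 ←essential
  m8: -1--0,0-0--,01---
  m9: 0-0--,01---
  m10: -1--0,-1-1-,0-0--,01---
  m11: --011,-1-1-,0--11,0-0--,01---
  m12: -1--0,01---
  m13: 01--- ←essential
  m14: -1--0,-1-1-,01---
  m15: -1-1-,0--11,01---
  m17: -00-1,10-01
  m19: --011,-00-1
  m21: 10-01 ←essential
  m22: 1-110 ←essential
  m24: -1--0 ←essential
  m26: -1--0,-1-1-
  m27: --011,-1-1-
  m28: -1--0 ←essential
  m30: -1--0,-1-1-,1-110
Essential: -1--0, 0--11, 0-0--, 01---, 1-110, 10-01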